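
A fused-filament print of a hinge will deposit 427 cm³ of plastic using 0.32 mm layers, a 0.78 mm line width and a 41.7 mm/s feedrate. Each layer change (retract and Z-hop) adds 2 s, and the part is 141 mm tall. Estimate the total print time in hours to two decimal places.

11.64 hours

Line area = 0.32 × 0.78, so 0.2496 mm².
Toolpath length = 427 cm³ / 0.2496 mm² = 427000 / 0.2496 = 1710737.2 mm.
Print-move time = 1710737.2 / 41.7, so 41024.9 s.
Layers = ⌈141/0.32⌉ = 441.
Non-print overhead: 441 × 2 → 882 s.
Total = 41024.9 + 882 = 41906.9 s = 11.64 hours.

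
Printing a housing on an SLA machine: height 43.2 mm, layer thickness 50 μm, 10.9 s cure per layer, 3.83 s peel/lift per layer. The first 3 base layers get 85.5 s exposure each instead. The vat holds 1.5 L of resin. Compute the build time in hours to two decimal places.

3.60 hours

Layers = ⌈43.2/0.05⌉ = 864.
Bottom layers = 3 × (85.5 + 3.83), so 267.99 s.
Regular layers: 861 × (10.9 + 3.83) → 12682.53 s.
Sum: 267.99 + 12682.53 = 12950.52 s → 3.60 hours.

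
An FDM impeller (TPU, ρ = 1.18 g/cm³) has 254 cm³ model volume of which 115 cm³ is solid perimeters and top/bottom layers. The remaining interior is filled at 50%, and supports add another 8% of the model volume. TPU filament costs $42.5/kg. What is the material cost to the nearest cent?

$10.27

Interior volume = 254 − 115 = 139 cm³.
Infill volume = 0.50 × 139, so 69.5 cm³.
Support = 0.08 × 254, so 20.32 cm³.
Total printed volume: 115 + 69.5 + 20.32 → 204.82 cm³.
Mass = 204.82 × 1.18, so 241.6876 g.
Cost = 241.6876 g / 1000 × $42.5/kg = $10.27.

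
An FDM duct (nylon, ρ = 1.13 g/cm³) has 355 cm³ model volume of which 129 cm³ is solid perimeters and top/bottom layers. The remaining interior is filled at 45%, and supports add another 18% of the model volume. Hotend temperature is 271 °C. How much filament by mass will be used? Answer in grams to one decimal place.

332.9 g

Interior volume = 355 − 129, so 226 cm³.
Deposited infill = 0.45 × 226, so 101.7 cm³.
Support = 0.18 × 355 = 63.9 cm³.
Total extruded = 129 + 101.7 + 63.9 = 294.6 cm³.
Mass = 294.6 × 1.13 = 332.898 g.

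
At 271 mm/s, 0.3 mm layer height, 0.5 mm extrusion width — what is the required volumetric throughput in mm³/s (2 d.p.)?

A: 0.3 × 0.5 → 0.15 mm².
Q = v·A = 271 × 0.15 = 40.65 mm³/s.

40.65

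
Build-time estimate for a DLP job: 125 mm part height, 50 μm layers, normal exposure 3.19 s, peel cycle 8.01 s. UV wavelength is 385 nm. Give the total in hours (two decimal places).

Layers = ⌈125/0.05⌉ = 2500.
Per-layer time = 3.19 + 8.01 = 11.2 s.
Build time: 2500 × 11.2 s = 28000 s, i.e. 7.78 hours.

7.78 hours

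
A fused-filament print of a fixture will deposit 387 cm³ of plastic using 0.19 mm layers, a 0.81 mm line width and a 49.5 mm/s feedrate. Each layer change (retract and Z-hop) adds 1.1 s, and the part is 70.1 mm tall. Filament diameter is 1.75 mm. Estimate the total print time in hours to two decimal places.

Line area = 0.19 × 0.81, so 0.1539 mm².
Toolpath length = 387 cm³ / 0.1539 mm² = 387000 / 0.1539 = 2514619.9 mm.
Print-move time = 2514619.9 / 49.5, so 50800.4 s.
Number of layers: 70.1 / 0.19 → 369 (rounded up).
Layer-change overhead = 369 × 1.1, so 405.9 s.
Altogether 50800.4 + 405.9 = 51206.3 s, i.e. 14.22 hours.

14.22 hours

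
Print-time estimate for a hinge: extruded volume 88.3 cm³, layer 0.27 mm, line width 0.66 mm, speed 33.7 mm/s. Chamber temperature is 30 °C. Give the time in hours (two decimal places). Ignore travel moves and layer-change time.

4.08 hours

Line area: 0.27 × 0.66 → 0.1782 mm².
Total extruded path = 88300/0.1782 = 495510.7 mm.
Extrusion time = 495510.7 / 33.7, so 14703.6 s.
14703.6 s = 4.08 hours.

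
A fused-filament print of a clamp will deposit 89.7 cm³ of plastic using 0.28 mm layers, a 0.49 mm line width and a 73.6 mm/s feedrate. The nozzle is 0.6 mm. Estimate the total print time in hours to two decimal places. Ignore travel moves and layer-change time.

Line area = 0.28 × 0.49, so 0.1372 mm².
Path length: 89700 mm³ / 0.1372 mm² → 653790.1 mm.
Time extruding = 653790.1 / 73.6 = 8883 s.
8883 s = 2.47 hours.

2.47 hours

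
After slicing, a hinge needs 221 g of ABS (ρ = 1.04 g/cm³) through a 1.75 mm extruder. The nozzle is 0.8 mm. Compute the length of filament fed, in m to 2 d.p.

Extruded volume: 221/1.04 = 212.5 cm³ (212500 mm³).
Cross-section of 1.75 mm filament: π·(1.75/2)² = 2.4053 mm².
L = V/A = 212500/2.4053 = 88346.57 mm → 88.35 m.

88.35 m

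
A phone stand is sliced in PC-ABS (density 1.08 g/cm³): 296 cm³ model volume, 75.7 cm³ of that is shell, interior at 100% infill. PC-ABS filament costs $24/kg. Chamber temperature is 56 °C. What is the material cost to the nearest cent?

$7.67

Volume inside the shell = 296 − 75.7 = 220.3 cm³.
Infill volume: 1.00 × 220.3 → 220.3 cm³.
Total printed volume = 75.7 + 220.3, so 296 cm³.
Mass: 296 × 1.08 → 319.68 g.
At $24/kg: 319.68/1000 × 24 = $7.67.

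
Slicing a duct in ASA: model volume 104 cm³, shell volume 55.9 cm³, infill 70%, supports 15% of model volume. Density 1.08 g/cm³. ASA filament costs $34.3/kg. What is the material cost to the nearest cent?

$3.90

Infill region: 104 − 55.9 → 48.1 cm³.
Infill volume = 0.70 × 48.1 = 33.67 cm³.
Support = 0.15 × 104 = 15.6 cm³.
Deposited volume = 55.9 + 33.67 + 15.6, so 105.17 cm³.
Mass: 105.17 × 1.08 → 113.5836 g.
At $34.3/kg: 113.5836/1000 × 34.3 = $3.90.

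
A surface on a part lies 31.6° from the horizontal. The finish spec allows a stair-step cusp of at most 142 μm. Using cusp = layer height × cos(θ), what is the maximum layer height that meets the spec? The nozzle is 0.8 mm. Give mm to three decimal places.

0.167 mm

cos(31.6°) = 0.8517; t_max = 0.142/0.8517 = 0.167 mm.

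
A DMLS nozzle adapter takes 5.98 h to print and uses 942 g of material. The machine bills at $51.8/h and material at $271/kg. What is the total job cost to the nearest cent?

$565.05

Machine-time cost = 51.8 × 5.98 = $309.764.
Feedstock cost = 271 × 942/1000, so $255.282.
Total = 309.764 + 255.282 = 565.046 ≈ $565.05.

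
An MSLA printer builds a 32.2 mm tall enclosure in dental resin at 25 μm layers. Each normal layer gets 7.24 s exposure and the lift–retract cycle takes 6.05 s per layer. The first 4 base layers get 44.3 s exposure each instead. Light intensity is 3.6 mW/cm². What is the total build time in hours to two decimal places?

4.80 hours

Layer count = ceil(32.2 / 0.025) = 1288.
Bottom layers = 4 × (44.3 + 6.05) = 201.4 s.
Remaining layers: 1284 × (7.24 + 6.05) → 17064.36 s.
Total = 201.4 + 17064.36 = 17265.76 s = 4.80 hours.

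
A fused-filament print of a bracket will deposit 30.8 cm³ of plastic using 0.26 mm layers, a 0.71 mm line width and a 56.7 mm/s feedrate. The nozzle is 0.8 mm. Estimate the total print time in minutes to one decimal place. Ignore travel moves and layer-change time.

Line area = 0.26 × 0.71, so 0.1846 mm².
Total extruded path = 30800/0.1846 = 166847.2 mm.
Print-move time: 166847.2 / 56.7 → 2942.6 s.
That's 2942.6 s → 49.0 minutes.

49.0 minutes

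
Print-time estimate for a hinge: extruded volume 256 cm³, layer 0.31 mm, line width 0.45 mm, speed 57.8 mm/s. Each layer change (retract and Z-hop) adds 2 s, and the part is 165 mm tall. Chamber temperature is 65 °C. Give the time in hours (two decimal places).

9.12 hours

Bead cross-section = 0.31 × 0.45, so 0.1395 mm².
Path length: 256000 mm³ / 0.1395 mm² → 1835125.4 mm.
Time extruding = 1835125.4 / 57.8, so 31749.6 s.
Layer count = ceil(165 / 0.31) = 533.
Non-print overhead = 533 × 2, so 1066 s.
Altogether 31749.6 + 1066 = 32815.6 s, i.e. 9.12 hours.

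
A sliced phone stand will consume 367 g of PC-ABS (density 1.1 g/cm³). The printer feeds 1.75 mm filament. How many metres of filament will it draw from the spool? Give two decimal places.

138.71 m

Extruded volume: 367/1.1 = 333.6364 cm³ (333636.4 mm³).
Cross-section of 1.75 mm filament: π·(1.75/2)² = 2.4053 mm².
Length = 333636.4 / 2.4053 = 138708.85 mm = 138.71 m.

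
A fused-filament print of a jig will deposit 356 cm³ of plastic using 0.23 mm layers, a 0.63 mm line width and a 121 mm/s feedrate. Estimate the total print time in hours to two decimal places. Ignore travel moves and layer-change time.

Bead cross-section = 0.23 × 0.63 = 0.1449 mm².
Path length: 356000 mm³ / 0.1449 mm² → 2456866.8 mm.
Print-move time = 2456866.8 / 121 = 20304.7 s.
That's 20304.7 s → 5.64 hours.

5.64 hours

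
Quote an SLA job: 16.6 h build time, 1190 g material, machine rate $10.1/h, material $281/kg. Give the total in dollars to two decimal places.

Machine-time cost = 10.1 × 16.6, so $167.66.
Material charge: 281 × 1190/1000 → $334.39.
Total = 167.66 + 334.39 = $502.05.

$502.05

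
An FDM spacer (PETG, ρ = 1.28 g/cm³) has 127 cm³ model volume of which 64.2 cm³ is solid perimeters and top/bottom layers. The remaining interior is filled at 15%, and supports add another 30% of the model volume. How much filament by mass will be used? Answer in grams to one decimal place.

143.0 g

Interior volume = 127 − 64.2, so 62.8 cm³.
Infill volume = 0.15 × 62.8, so 9.42 cm³.
Support = 0.30 × 127, so 38.1 cm³.
Deposited volume = 64.2 + 9.42 + 38.1, so 111.72 cm³.
Mass = 111.72 × 1.28 = 143.0016 g.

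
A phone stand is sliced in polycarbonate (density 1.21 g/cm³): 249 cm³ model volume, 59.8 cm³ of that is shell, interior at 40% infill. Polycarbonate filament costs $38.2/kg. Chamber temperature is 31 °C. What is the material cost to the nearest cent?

$6.26

Volume inside the shell = 249 − 59.8 = 189.2 cm³.
Infill volume = 0.40 × 189.2 = 75.68 cm³.
Total printed volume = 59.8 + 75.68 = 135.48 cm³.
Mass = 135.48 × 1.21 = 163.9308 g.
Cost = 163.9308 g / 1000 × $38.2/kg = $6.26.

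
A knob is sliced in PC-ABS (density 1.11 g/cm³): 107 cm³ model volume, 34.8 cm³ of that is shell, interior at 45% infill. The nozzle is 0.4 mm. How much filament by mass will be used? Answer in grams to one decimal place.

74.7 g

Interior volume = 107 − 34.8, so 72.2 cm³.
Deposited infill: 0.45 × 72.2 → 32.49 cm³.
Deposited volume = 34.8 + 32.49 = 67.29 cm³.
Mass = 67.29 × 1.11, so 74.6919 g.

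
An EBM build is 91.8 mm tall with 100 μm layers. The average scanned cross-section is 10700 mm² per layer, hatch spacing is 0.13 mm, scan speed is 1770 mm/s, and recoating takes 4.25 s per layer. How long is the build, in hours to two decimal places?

Number of layers: 91.8 / 0.1 → 918 (rounded up).
Hatch length per layer: 10700 / 0.13 → 82307.7 mm.
Per-layer scan time = 82307.7 / 1770, so 46.5015 s.
Per-layer time = 46.5015 + 4.25 = 50.7515 s.
Total: 918 × 50.7515 s = 46589.877 s → 12.94 hours.

12.94 hours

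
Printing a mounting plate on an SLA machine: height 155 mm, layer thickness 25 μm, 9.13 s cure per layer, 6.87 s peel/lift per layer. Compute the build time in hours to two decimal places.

Layers = ⌈155/0.025⌉ = 6200.
Cycle time = 9.13 + 6.87 = 16 s.
Build time: 6200 × 16 s = 99200 s, i.e. 27.56 hours.

27.56 hours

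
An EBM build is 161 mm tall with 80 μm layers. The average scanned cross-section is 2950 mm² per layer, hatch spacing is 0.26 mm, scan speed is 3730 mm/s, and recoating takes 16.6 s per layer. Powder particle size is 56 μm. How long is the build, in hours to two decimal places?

10.98 hours

Number of layers: 161 / 0.08 → 2013 (rounded up).
Scan path per layer = 2950 / 0.26 = 11346.2 mm.
Per-layer scan time = 11346.2 / 3730 = 3.0419 s.
Time per layer = 3.0419 + 16.6, so 19.6419 s.
2013 layers × 19.6419 s/layer = 39539.1447 s, i.e. 10.98 hours.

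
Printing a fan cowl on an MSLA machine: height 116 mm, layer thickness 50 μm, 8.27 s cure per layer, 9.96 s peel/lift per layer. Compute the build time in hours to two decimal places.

Layer count = ceil(116 / 0.05) = 2320.
Cycle time = 8.27 + 9.96 = 18.23 s.
Total = 2320 × 18.23 = 42293.6 s = 11.75 hours.

11.75 hours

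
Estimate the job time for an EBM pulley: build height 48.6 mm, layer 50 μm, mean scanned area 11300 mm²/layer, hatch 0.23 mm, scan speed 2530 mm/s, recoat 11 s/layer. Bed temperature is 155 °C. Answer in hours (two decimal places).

8.21 hours

Number of layers: 48.6 / 0.05 → 972 (rounded up).
Scan path per layer = 11300 / 0.23, so 49130.4 mm.
Per-layer scan time = 49130.4 / 2530, so 19.4191 s.
Per-layer time: 19.4191 + 11 → 30.4191 s.
Build time = 972 × 30.4191 = 29567.3652 s = 8.21 hours.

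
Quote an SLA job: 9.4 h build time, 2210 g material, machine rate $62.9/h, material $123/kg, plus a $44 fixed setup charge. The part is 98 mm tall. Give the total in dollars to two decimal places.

$907.09

Machine-time cost = 62.9 × 9.4, so $591.26.
Material charge = 123 × 2210/1000, so $271.83.
Total = 591.26 + 271.83 + 44 = $907.09.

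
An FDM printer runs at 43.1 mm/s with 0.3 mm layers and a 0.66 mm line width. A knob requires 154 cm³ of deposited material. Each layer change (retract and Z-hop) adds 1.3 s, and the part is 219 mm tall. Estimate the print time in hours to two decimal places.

Bead cross-section = 0.3 × 0.66 = 0.198 mm².
Toolpath length = 154 cm³ / 0.198 mm² = 154000 / 0.198 = 777777.8 mm.
Extrusion time = 777777.8 / 43.1 = 18045.9 s.
Number of layers: 219 / 0.3 → 730 (rounded up).
Z-hop total = 730 × 1.3, so 949 s.
Altogether 18045.9 + 949 = 18994.9 s, i.e. 5.28 hours.

5.28 hours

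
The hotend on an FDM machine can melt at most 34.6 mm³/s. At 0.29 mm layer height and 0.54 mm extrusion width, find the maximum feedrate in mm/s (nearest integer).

221 mm/s

Bead cross-section = 0.29 × 0.54 = 0.1566 mm².
v_max = Q/A = 34.6/0.1566 = 220.95 mm/s → 221 mm/s.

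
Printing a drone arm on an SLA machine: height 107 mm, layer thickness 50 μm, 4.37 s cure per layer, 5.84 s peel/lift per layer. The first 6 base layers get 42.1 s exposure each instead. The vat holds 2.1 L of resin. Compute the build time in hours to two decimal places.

Number of layers: 107 / 0.05 → 2140 (rounded up).
Base layers = 6 × (42.1 + 5.84) = 287.64 s.
Remaining layers = 2134 × (4.37 + 5.84) = 21788.14 s.
Total = 287.64 + 21788.14 = 22075.78 s = 6.13 hours.

6.13 hours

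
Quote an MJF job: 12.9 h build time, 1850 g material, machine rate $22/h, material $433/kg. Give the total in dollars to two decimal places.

$1084.85

Time charge = 22 × 12.9, so $283.80.
Material cost: 433 × 1850/1000 → $801.05.
Total = 283.80 + 801.05 = $1084.85.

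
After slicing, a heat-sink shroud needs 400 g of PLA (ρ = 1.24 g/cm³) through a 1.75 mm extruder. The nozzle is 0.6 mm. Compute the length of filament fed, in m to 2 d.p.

134.11 m

Extruded volume: 400/1.24 = 322.5806 cm³ (322580.6 mm³).
Cross-section of 1.75 mm filament: π·(1.75/2)² = 2.4053 mm².
L = V/A = 322580.6/2.4053 = 134112.42 mm → 134.11 m.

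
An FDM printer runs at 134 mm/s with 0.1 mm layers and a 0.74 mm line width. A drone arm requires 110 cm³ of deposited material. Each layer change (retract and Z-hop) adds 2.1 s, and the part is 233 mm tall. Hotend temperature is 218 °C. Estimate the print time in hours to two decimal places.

Extrusion cross-section: 0.1 × 0.74 → 0.074 mm².
Toolpath length = 110 cm³ / 0.074 mm² = 110000 / 0.074 = 1486486.5 mm.
Extrusion time = 1486486.5 / 134, so 11093.2 s.
Layers = ⌈233/0.1⌉ = 2330.
Non-print overhead: 2330 × 2.1 → 4893 s.
Altogether 11093.2 + 4893 = 15986.2 s, i.e. 4.44 hours.

4.44 hours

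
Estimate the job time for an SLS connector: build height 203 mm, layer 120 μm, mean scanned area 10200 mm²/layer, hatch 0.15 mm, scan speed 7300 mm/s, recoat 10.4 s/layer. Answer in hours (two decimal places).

9.27 hours

Number of layers: 203 / 0.12 → 1692 (rounded up).
Per-layer scan distance = 10200 / 0.15 = 68000 mm.
Per-layer scan time: 68000 / 7300 → 9.3151 s.
Layer cycle = 9.3151 + 10.4 = 19.7151 s.
Total: 1692 × 19.7151 s = 33357.9492 s → 9.27 hours.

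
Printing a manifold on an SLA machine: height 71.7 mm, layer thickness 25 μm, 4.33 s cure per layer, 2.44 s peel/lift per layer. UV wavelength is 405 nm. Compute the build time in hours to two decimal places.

5.39 hours

Layers = ⌈71.7/0.025⌉ = 2868.
Per-layer time = 4.33 + 2.44, so 6.77 s.
Build time: 2868 × 6.77 s = 19416.36 s, i.e. 5.39 hours.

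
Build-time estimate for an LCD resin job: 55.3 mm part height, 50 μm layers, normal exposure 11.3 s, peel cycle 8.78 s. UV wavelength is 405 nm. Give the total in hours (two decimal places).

6.17 hours

Layers = ⌈55.3/0.05⌉ = 1106.
Cycle time: 11.3 + 8.78 → 20.08 s.
Total = 1106 × 20.08 = 22208.48 s = 6.17 hours.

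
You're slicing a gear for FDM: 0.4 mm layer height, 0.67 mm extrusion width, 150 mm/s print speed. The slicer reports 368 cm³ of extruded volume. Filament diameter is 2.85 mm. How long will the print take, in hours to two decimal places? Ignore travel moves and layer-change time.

2.54 hours

Extrusion cross-section = 0.4 × 0.67 = 0.268 mm².
Total extruded path = 368000/0.268 = 1373134.3 mm.
Extrusion time: 1373134.3 / 150 → 9154.2 s.
In the requested units: 9154.2 s = 2.54 hours.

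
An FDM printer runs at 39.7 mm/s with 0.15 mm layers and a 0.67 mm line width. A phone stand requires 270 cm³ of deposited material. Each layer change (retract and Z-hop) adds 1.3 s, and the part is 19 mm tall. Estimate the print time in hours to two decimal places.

18.84 hours

Bead cross-section = 0.15 × 0.67, so 0.1005 mm².
Total extruded path = 270000/0.1005 = 2686567.2 mm.
Time extruding = 2686567.2 / 39.7, so 67671.7 s.
Number of layers: 19 / 0.15 → 127 (rounded up).
Layer-change overhead: 127 × 1.3 → 165.1 s.
Total = 67671.7 + 165.1 = 67836.8 s = 18.84 hours.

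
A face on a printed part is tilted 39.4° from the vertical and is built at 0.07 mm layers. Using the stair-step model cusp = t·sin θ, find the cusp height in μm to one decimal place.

44.4 μm

sin(39.4°) = 0.6347, so cusp = 0.07 × 0.6347 = 0.044429 mm → 44.4 μm.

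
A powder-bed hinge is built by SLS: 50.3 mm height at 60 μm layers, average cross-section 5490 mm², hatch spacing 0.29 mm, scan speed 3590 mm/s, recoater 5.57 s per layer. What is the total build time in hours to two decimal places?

2.53 hours

Number of layers: 50.3 / 0.06 → 839 (rounded up).
Per-layer scan distance = 5490 / 0.29, so 18931 mm.
Per-layer scan time = 18931 / 3590 = 5.2733 s.
Time per layer: 5.2733 + 5.57 → 10.8433 s.
Total: 839 × 10.8433 s = 9097.5287 s → 2.53 hours.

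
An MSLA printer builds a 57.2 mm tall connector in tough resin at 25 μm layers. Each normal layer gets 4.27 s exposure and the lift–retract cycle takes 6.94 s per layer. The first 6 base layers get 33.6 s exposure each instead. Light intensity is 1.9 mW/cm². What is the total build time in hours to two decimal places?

7.17 hours

Layers = ⌈57.2/0.025⌉ = 2288.
Bottom layers = 6 × (33.6 + 6.94), so 243.24 s.
Regular layers = 2282 × (4.27 + 6.94) = 25581.22 s.
Total = 243.24 + 25581.22 = 25824.46 s = 7.17 hours.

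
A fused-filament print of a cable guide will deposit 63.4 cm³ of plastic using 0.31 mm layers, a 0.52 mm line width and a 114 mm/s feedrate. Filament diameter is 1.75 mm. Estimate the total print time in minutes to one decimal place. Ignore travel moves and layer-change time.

57.5 minutes

Bead cross-section = 0.31 × 0.52, so 0.1612 mm².
Path length: 63400 mm³ / 0.1612 mm² → 393300.2 mm.
Extrusion time = 393300.2 / 114 = 3450 s.
That's 3450 s → 57.5 minutes.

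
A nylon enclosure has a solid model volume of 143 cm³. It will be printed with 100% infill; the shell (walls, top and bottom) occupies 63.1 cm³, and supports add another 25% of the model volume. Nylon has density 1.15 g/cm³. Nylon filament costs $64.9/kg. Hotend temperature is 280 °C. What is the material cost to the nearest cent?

$13.34

Volume inside the shell: 143 − 63.1 → 79.9 cm³.
Infill volume = 1.00 × 79.9, so 79.9 cm³.
Support = 0.25 × 143, so 35.75 cm³.
Deposited volume: 63.1 + 79.9 + 35.75 → 178.75 cm³.
Mass = 178.75 × 1.15 = 205.5625 g.
At $64.9/kg: 205.5625/1000 × 64.9 = $13.34.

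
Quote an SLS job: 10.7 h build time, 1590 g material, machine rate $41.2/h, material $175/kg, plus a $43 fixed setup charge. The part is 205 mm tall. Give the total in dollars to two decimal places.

Machine-time cost = 41.2 × 10.7 = $440.84.
Material cost: 175 × 1590/1000 → $278.25.
Adding setup: 440.84 + 278.25 + 43 → $762.09.

$762.09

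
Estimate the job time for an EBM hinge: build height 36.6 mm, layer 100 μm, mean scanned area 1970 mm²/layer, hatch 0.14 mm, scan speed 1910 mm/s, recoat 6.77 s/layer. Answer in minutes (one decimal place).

86.2 minutes

Number of layers: 36.6 / 0.1 → 366 (rounded up).
Per-layer scan distance = 1970 / 0.14 = 14071.4 mm.
Per-layer scan time = 14071.4 / 1910 = 7.3672 s.
Per-layer time = 7.3672 + 6.77, so 14.1372 s.
Build time = 366 × 14.1372 = 5174.2152 s = 86.2 minutes.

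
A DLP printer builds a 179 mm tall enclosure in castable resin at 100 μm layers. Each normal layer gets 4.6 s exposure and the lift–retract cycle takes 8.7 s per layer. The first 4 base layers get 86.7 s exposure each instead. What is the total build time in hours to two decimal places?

6.70 hours

Layer count = ceil(179 / 0.1) = 1790.
Base layers = 4 × (86.7 + 8.7) = 381.6 s.
Remaining layers = 1786 × (4.6 + 8.7) = 23753.8 s.
Sum: 381.6 + 23753.8 = 24135.4 s → 6.70 hours.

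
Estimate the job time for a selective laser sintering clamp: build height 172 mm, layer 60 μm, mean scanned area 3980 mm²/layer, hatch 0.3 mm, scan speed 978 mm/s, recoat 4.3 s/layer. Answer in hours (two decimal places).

Layer count = ceil(172 / 0.06) = 2867.
Scan path per layer = 3980 / 0.3 = 13266.7 mm.
Scan time per layer: 13266.7 / 978 → 13.5651 s.
Layer cycle: 13.5651 + 4.3 → 17.8651 s.
Total: 2867 × 17.8651 s = 51219.2417 s → 14.23 hours.

14.23 hours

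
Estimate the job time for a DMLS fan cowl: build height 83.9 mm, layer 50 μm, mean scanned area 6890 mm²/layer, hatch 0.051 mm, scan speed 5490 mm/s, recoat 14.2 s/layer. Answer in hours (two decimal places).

Number of layers: 83.9 / 0.05 → 1678 (rounded up).
Scan path per layer: 6890 / 0.051 → 135098 mm.
Per-layer scan time = 135098 / 5490, so 24.608 s.
Time per layer: 24.608 + 14.2 → 38.808 s.
Total: 1678 × 38.808 s = 65119.824 s → 18.09 hours.

18.09 hours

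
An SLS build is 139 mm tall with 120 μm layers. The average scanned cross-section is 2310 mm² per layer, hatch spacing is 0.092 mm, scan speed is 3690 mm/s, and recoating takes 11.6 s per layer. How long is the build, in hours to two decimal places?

5.93 hours

Layer count = ceil(139 / 0.12) = 1159.
Scan path per layer: 2310 / 0.092 → 25108.7 mm.
Scan time per layer = 25108.7 / 3690 = 6.8045 s.
Layer cycle = 6.8045 + 11.6 = 18.4045 s.
1159 layers × 18.4045 s/layer = 21330.8155 s, i.e. 5.93 hours.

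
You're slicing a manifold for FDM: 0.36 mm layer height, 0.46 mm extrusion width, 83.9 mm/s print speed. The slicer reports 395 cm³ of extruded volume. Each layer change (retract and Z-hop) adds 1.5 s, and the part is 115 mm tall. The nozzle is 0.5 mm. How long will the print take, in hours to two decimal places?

8.03 hours

Extrusion cross-section = 0.36 × 0.46 = 0.1656 mm².
Total extruded path = 395000/0.1656 = 2385265.7 mm.
Extrusion time = 2385265.7 / 83.9, so 28429.9 s.
Layers = ⌈115/0.36⌉ = 320.
Non-print overhead = 320 × 1.5, so 480 s.
Altogether 28429.9 + 480 = 28909.9 s, i.e. 8.03 hours.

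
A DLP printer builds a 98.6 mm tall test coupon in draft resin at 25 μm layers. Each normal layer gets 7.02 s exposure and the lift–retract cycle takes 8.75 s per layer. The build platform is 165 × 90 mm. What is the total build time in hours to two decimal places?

17.28 hours

Layers = ⌈98.6/0.025⌉ = 3944.
Per-layer time: 7.02 + 8.75 → 15.77 s.
Total = 3944 × 15.77 = 62196.88 s = 17.28 hours.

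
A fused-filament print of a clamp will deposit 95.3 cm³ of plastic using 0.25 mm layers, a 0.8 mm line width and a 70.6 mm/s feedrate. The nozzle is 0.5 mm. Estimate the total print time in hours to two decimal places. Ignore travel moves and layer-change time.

Line area: 0.25 × 0.8 → 0.2 mm².
Toolpath length = 95.3 cm³ / 0.2 mm² = 95300 / 0.2 = 476500 mm.
Time extruding: 476500 / 70.6 → 6749.3 s.
That's 6749.3 s → 1.87 hours.

1.87 hours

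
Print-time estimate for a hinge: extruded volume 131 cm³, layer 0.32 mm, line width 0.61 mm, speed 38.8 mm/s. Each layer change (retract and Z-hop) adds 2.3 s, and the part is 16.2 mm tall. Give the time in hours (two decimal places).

Line area = 0.32 × 0.61, so 0.1952 mm².
Toolpath length = 131 cm³ / 0.1952 mm² = 131000 / 0.1952 = 671106.6 mm.
Extrusion time = 671106.6 / 38.8 = 17296.6 s.
Layer count = ceil(16.2 / 0.32) = 51.
Layer-change overhead = 51 × 2.3 = 117.3 s.
Altogether 17296.6 + 117.3 = 17413.9 s, i.e. 4.84 hours.

4.84 hours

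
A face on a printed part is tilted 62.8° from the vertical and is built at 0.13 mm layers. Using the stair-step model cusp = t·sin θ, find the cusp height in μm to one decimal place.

115.6 μm

Cusp = layer height × sin(62.8°) = 0.13 × 0.8894 = 0.115622 mm = 115.6 μm.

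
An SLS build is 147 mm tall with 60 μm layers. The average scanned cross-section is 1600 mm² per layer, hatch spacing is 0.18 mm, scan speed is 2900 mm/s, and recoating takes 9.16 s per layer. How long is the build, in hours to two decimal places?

8.32 hours

Layers = ⌈147/0.06⌉ = 2450.
Scan path per layer: 1600 / 0.18 → 8888.9 mm.
Per-layer scan time: 8888.9 / 2900 → 3.0651 s.
Per-layer time = 3.0651 + 9.16, so 12.2251 s.
Build time = 2450 × 12.2251 = 29951.495 s = 8.32 hours.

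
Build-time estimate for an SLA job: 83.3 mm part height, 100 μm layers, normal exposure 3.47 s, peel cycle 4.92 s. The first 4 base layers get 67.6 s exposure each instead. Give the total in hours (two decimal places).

Layers = ⌈83.3/0.1⌉ = 833.
Base layers = 4 × (67.6 + 4.92), so 290.08 s.
Remaining layers = 829 × (3.47 + 4.92), so 6955.31 s.
Sum: 290.08 + 6955.31 = 7245.39 s → 2.01 hours.

2.01 hours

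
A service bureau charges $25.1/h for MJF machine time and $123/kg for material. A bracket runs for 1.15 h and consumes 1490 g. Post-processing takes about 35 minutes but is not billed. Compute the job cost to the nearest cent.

$212.14

Machine-time cost = 25.1 × 1.15 = $28.865.
Material cost = 123 × 1490/1000, so $183.27.
Total = 28.865 + 183.27 = 212.135 ≈ $212.14.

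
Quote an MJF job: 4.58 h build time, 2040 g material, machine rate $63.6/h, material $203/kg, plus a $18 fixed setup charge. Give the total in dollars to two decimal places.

Machine-time cost = 63.6 × 4.58 = $291.288.
Material charge: 203 × 2040/1000 → $414.12.
Adding setup: 291.288 + 414.12 + 18 → 723.408 ≈ $723.41.

$723.41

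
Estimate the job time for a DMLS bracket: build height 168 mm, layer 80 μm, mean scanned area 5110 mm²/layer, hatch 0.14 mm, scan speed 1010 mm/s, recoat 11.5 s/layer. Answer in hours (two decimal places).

Layers = ⌈168/0.08⌉ = 2100.
Hatch length per layer = 5110 / 0.14, so 36500 mm.
Laser time per layer: 36500 / 1010 → 36.1386 s.
Per-layer time: 36.1386 + 11.5 → 47.6386 s.
Total: 2100 × 47.6386 s = 100041.06 s → 27.79 hours.

27.79 hours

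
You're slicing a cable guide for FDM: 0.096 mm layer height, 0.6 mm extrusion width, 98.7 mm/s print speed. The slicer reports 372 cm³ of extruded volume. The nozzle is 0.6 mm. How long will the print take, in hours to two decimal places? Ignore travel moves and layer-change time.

18.18 hours

Extrusion cross-section = 0.096 × 0.6 = 0.0576 mm².
Path length: 372000 mm³ / 0.0576 mm² → 6458333.3 mm.
Time extruding = 6458333.3 / 98.7, so 65434 s.
Converting: 65434 s = 18.18 hours.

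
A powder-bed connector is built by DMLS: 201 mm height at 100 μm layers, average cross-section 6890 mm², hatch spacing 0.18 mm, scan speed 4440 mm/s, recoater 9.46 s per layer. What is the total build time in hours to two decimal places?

10.10 hours

Layers = ⌈201/0.1⌉ = 2010.
Hatch length per layer = 6890 / 0.18 = 38277.8 mm.
Laser time per layer = 38277.8 / 4440, so 8.6211 s.
Layer cycle = 8.6211 + 9.46 = 18.0811 s.
Build time = 2010 × 18.0811 = 36343.011 s = 10.10 hours.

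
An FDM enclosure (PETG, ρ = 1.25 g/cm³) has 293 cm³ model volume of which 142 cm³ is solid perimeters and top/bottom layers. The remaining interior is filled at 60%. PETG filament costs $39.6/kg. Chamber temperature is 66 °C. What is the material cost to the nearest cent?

$11.51

Volume inside the shell: 293 − 142 → 151 cm³.
Infill deposited = 0.60 × 151, so 90.6 cm³.
Total printed volume = 142 + 90.6, so 232.6 cm³.
Mass: 232.6 × 1.25 → 290.75 g.
At $39.6/kg: 290.75/1000 × 39.6 = $11.51.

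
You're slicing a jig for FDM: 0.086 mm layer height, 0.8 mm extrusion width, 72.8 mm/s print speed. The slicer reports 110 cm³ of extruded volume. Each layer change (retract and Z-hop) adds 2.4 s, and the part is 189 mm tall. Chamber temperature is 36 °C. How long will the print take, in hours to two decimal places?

Line area = 0.086 × 0.8, so 0.0688 mm².
Toolpath length = 110 cm³ / 0.0688 mm² = 110000 / 0.0688 = 1598837.2 mm.
Extrusion time = 1598837.2 / 72.8, so 21962 s.
Layers = ⌈189/0.086⌉ = 2198.
Layer-change overhead = 2198 × 2.4 = 5275.2 s.
Total = 21962 + 5275.2 = 27237.2 s = 7.57 hours.

7.57 hours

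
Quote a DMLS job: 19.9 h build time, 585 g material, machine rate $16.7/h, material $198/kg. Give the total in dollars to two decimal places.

$448.16

Machine cost: 16.7 × 19.9 → $332.33.
Material charge = 198 × 585/1000, so $115.83.
Job cost: 332.33 + 115.83 = $448.16.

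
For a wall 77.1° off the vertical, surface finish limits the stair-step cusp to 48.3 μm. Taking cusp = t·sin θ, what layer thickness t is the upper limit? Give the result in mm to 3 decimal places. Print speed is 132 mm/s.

0.050 mm

sin(77.1°) = 0.9748; t_max = 0.0483/0.9748 = 0.050 mm.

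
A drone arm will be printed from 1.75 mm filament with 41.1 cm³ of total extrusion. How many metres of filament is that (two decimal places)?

17.09 m

Cross-section of 1.75 mm filament: π·(1.75/2)² = 2.4053 mm².
Length = 41.1 cm³ / 2.4053 mm² = 41100 / 2.4053 = 17087.27 mm = 17.09 m.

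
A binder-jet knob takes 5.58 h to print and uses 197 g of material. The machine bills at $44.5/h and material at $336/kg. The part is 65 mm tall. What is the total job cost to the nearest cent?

$314.50

Time charge = 44.5 × 5.58, so $248.31.
Material cost = 336 × 197/1000, so $66.192.
Job cost: 248.31 + 66.192 = 314.502 ≈ $314.50.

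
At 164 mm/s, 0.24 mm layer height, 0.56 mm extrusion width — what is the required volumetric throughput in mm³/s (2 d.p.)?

22.04

A = 0.24 × 0.56, so 0.1344 mm².
Q = v·A = 164 × 0.1344 = 22.04 mm³/s.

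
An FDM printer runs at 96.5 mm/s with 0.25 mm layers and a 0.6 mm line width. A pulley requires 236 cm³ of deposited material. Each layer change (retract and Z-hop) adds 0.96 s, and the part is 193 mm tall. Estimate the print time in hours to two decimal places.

Line area = 0.25 × 0.6 = 0.15 mm².
Total extruded path = 236000/0.15 = 1573333.3 mm.
Print-move time = 1573333.3 / 96.5, so 16304 s.
Layer count = ceil(193 / 0.25) = 772.
Layer-change overhead = 772 × 0.96, so 741.12 s.
Altogether 16304 + 741.12 = 17045.12 s, i.e. 4.73 hours.

4.73 hours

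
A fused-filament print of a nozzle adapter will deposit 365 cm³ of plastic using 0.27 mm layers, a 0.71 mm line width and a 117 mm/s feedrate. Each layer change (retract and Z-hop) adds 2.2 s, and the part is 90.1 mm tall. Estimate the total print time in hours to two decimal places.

Bead cross-section = 0.27 × 0.71, so 0.1917 mm².
Toolpath length = 365 cm³ / 0.1917 mm² = 365000 / 0.1917 = 1904016.7 mm.
Extrusion time: 1904016.7 / 117 → 16273.6 s.
Number of layers: 90.1 / 0.27 → 334 (rounded up).
Non-print overhead = 334 × 2.2, so 734.8 s.
Total = 16273.6 + 734.8 = 17008.4 s = 4.72 hours.

4.72 hours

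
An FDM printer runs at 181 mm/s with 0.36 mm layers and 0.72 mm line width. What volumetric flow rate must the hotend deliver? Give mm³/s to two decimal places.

Extrusion cross-section = 0.36 × 0.72, so 0.2592 mm².
Volumetric flow = 181 × 0.2592 = 46.92 mm³/s.

46.92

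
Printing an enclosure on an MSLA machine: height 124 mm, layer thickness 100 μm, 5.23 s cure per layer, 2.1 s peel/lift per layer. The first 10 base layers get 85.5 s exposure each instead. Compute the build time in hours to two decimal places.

Layers = ⌈124/0.1⌉ = 1240.
Bottom layers = 10 × (85.5 + 2.1) = 876 s.
Remaining layers = 1230 × (5.23 + 2.1) = 9015.9 s.
Sum: 876 + 9015.9 = 9891.9 s → 2.75 hours.

2.75 hours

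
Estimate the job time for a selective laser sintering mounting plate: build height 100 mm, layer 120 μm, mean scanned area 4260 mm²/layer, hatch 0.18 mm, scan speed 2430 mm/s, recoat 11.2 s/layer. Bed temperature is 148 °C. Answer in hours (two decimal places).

Layer count = ceil(100 / 0.12) = 834.
Per-layer scan distance = 4260 / 0.18 = 23666.7 mm.
Laser time per layer = 23666.7 / 2430 = 9.7394 s.
Per-layer time = 9.7394 + 11.2 = 20.9394 s.
Total: 834 × 20.9394 s = 17463.4596 s → 4.85 hours.

4.85 hours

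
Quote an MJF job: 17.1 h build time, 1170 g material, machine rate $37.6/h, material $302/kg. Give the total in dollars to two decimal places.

Machine-time cost: 37.6 × 17.1 → $642.96.
Material charge: 302 × 1170/1000 → $353.34.
Job cost: 642.96 + 353.34 = $996.30.

$996.30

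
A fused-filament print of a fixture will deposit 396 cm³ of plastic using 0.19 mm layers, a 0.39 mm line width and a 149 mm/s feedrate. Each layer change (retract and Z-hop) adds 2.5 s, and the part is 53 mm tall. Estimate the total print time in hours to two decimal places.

10.16 hours

Line area: 0.19 × 0.39 → 0.0741 mm².
Path length: 396000 mm³ / 0.0741 mm² → 5344129.6 mm.
Print-move time = 5344129.6 / 149 = 35866.6 s.
Layers = ⌈53/0.19⌉ = 279.
Non-print overhead = 279 × 2.5 = 697.5 s.
Total = 35866.6 + 697.5 = 36564.1 s = 10.16 hours.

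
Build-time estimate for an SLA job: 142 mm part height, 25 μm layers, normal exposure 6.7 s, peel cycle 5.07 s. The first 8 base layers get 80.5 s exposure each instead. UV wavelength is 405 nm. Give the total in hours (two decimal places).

Layers = ⌈142/0.025⌉ = 5680.
Burn-in layers = 8 × (80.5 + 5.07), so 684.56 s.
Normal layers: 5672 × (6.7 + 5.07) → 66759.44 s.
Total = 684.56 + 66759.44 = 67444 s = 18.73 hours.

18.73 hours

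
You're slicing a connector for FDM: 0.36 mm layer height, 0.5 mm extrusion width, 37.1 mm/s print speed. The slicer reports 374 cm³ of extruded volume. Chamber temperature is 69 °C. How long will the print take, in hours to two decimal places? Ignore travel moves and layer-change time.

15.56 hours

Bead cross-section = 0.36 × 0.5, so 0.18 mm².
Total extruded path = 374000/0.18 = 2077777.8 mm.
Time extruding = 2077777.8 / 37.1, so 56004.8 s.
56004.8 s = 15.56 hours.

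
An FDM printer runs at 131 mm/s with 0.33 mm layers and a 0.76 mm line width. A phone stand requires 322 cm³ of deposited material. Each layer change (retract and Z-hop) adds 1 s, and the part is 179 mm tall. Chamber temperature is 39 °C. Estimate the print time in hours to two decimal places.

Extrusion cross-section = 0.33 × 0.76, so 0.2508 mm².
Toolpath length = 322 cm³ / 0.2508 mm² = 322000 / 0.2508 = 1283891.5 mm.
Time extruding: 1283891.5 / 131 → 9800.7 s.
Layers = ⌈179/0.33⌉ = 543.
Layer-change overhead = 543 × 1 = 543 s.
Altogether 9800.7 + 543 = 10343.7 s, i.e. 2.87 hours.

2.87 hours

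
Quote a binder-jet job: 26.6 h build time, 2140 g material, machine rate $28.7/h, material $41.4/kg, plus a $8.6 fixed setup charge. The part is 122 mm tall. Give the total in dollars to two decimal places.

$860.62

Machine-time cost: 28.7 × 26.6 → $763.42.
Feedstock cost = 41.4 × 2140/1000 = $88.596.
Total = 763.42 + 88.596 + 8.6 = 860.616 ≈ $860.62.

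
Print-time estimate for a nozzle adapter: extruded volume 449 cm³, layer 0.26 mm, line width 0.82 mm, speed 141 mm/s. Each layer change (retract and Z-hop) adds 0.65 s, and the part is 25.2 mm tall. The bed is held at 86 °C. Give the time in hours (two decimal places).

4.17 hours

Line area = 0.26 × 0.82 = 0.2132 mm².
Path length: 449000 mm³ / 0.2132 mm² → 2106003.8 mm.
Time extruding = 2106003.8 / 141, so 14936.2 s.
Layers = ⌈25.2/0.26⌉ = 97.
Layer-change overhead = 97 × 0.65 = 63.05 s.
Altogether 14936.2 + 63.05 = 14999.25 s, i.e. 4.17 hours.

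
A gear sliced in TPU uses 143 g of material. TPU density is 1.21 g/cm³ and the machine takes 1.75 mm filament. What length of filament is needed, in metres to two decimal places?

Volume = 143 g / 1.21 g·cm⁻³ = 118.1818 cm³ = 118181.8 mm³.
Cross-section of 1.75 mm filament: π·(1.75/2)² = 2.4053 mm².
Length = 118181.8 / 2.4053 = 49133.91 mm = 49.13 m.

49.13 m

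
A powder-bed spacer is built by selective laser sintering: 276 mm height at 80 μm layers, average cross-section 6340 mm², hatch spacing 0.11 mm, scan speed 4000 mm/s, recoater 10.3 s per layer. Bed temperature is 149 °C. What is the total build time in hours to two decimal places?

Layers = ⌈276/0.08⌉ = 3450.
Scan path per layer = 6340 / 0.11, so 57636.4 mm.
Laser time per layer = 57636.4 / 4000, so 14.4091 s.
Per-layer time = 14.4091 + 10.3, so 24.7091 s.
3450 layers × 24.7091 s/layer = 85246.395 s, i.e. 23.68 hours.

23.68 hours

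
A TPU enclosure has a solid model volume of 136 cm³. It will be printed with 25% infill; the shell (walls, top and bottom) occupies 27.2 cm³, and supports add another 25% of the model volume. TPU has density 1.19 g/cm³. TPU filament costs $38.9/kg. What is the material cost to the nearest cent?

Infill region: 136 − 27.2 → 108.8 cm³.
Deposited infill: 0.25 × 108.8 → 27.2 cm³.
Support: 0.25 × 136 → 34 cm³.
Total printed volume = 27.2 + 27.2 + 34 = 88.4 cm³.
Mass: 88.4 × 1.19 → 105.196 g.
Cost = 105.196 g / 1000 × $38.9/kg = $4.09.

$4.09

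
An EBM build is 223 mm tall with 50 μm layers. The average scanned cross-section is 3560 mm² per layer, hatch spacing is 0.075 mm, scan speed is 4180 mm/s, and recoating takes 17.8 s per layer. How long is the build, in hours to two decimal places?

36.12 hours

Layers = ⌈223/0.05⌉ = 4460.
Scan path per layer = 3560 / 0.075 = 47466.7 mm.
Scan time per layer = 47466.7 / 4180 = 11.3557 s.
Time per layer = 11.3557 + 17.8 = 29.1557 s.
Total: 4460 × 29.1557 s = 130034.422 s → 36.12 hours.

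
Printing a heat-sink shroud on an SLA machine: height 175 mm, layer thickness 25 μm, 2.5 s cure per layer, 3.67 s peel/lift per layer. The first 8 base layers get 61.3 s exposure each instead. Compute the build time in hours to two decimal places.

Number of layers: 175 / 0.025 → 7000 (rounded up).
Base layers = 8 × (61.3 + 3.67) = 519.76 s.
Remaining layers = 6992 × (2.5 + 3.67), so 43140.64 s.
Sum: 519.76 + 43140.64 = 43660.4 s → 12.13 hours.

12.13 hours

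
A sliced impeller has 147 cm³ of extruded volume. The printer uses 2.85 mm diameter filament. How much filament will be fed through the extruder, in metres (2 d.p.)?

Filament cross-section = π × (2.85/2)² = 6.3794 mm².
L = 147000 mm³ / 6.3794 mm² = 23042.92 mm, i.e. 23.04 m.

23.04 m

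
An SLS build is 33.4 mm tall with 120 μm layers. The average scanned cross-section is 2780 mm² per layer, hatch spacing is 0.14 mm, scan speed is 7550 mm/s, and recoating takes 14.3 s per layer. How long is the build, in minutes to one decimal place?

Number of layers: 33.4 / 0.12 → 279 (rounded up).
Scan path per layer = 2780 / 0.14, so 19857.1 mm.
Scan time per layer: 19857.1 / 7550 → 2.6301 s.
Per-layer time = 2.6301 + 14.3, so 16.9301 s.
Total: 279 × 16.9301 s = 4723.4979 s → 78.7 minutes.

78.7 minutes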